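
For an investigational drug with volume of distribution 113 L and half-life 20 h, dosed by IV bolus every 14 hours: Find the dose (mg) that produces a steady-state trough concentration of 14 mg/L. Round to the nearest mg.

988 mg

τ/t½ = 14/20 ≈ 0.7, so f = (1/2)^(14/20) ≈ 0.615572.
Cmin,ss = (D/Vd)·f/(1−f), so D = Cmin,ss·Vd·(1−f)/f.
D = 14 × 113 × (1−f)/f ≈ 14 × 113 × 0.62451 ≈ 987.97 mg.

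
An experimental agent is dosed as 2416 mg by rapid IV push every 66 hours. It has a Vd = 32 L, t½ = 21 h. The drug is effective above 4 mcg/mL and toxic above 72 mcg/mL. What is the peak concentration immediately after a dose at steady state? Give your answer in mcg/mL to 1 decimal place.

85.1 mcg/mL

k = ln2/t½ = ln2/21 ≈ 0.033007 h⁻¹; fraction remaining f = e^(−kτ) = e^(−0.033007×66) ≈ 0.1132.
At steady state, accumulation factor R = 1/(1 − e^(−kτ)) ≈ 1.1276.
Single-dose peak C₀ = D/Vd = 2416/32 ≈ 75.500 mcg/mL.
Steady-state peak Cmax,ss = C₀·R ≈ 75.500 × 1.1276 ≈ 85.134 mcg/mL.
Peak 85.1 mcg/mL vs MTC 72 mcg/mL: exceeds toxic threshold.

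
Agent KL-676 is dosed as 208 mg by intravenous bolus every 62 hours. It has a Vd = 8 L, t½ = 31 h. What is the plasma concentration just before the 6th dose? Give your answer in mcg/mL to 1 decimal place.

8.7 mcg/mL

f = (1/2)^(τ/t½) = (1/2)^(62/31) ≈ 0.2500.
C₀ = D/Vd = 208/8 ≈ 26.000 mcg/mL.
Before the 6th dose, 5 doses have been given. Superposition: Cmin = C₀·(f + f² + … + f^5).
≈ 26.000 × (0.2500 + 0.0625 + 0.0156 + 0.0039 + 0.0010) ≈ 26.000 × 0.3330 ≈ 8.658 mcg/mL.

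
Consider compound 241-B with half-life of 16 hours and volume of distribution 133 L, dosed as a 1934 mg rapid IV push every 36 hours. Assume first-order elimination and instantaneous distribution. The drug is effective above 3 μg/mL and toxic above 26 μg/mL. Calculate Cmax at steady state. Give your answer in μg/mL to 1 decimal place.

18.4 μg/mL

Over one 36-h interval, 36/16 ≈ 2.25 half-lives elapse, leaving f ≈ 0.2102 of each dose.
Accumulation ratio R = 1/(1 − f) ≈ 1/0.7898 ≈ 1.2661.
Each bolus raises the concentration by D/Vd = 1934/133 ≈ 14.541 μg/mL.
Steady-state peak Cmax,ss = C₀·R ≈ 14.541 × 1.2661 ≈ 18.410 μg/mL.
Peak 18.4 μg/mL vs MTC 26 μg/mL: below toxic threshold.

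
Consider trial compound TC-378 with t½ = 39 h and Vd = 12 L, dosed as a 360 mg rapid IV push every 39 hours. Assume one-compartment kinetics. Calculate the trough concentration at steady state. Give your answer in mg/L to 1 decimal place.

τ = 39 h = 1 half-life, so f = (1/2)^1 = 0.5.
At steady state, R = 1/(1 − 0.5) = 2/1.
Single-dose peak C₀ = D/Vd = 360/12 = 30 mg/L.
Steady-state peak Cmax,ss = C₀·R = 30 × 2/1 ≈ 60.000 mg/L.
Steady-state trough Cmin,ss = Cmax,ss·f ≈ 60.000 × 0.5 ≈ 30.000 mg/L.

30.0 mg/L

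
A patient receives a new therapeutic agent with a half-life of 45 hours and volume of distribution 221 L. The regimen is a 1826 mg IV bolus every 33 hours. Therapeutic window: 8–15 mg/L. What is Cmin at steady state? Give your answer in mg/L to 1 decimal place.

k = ln2/t½ = ln2/45 ≈ 0.015403 h⁻¹; fraction remaining f = e^(−kτ) = e^(−0.015403×33) ≈ 0.6015.
Accumulation ratio R = 1/(1 − f) ≈ 1/0.3985 ≈ 2.5094.
Single-dose peak C₀ = D/Vd = 1826/221 ≈ 8.262 mg/L.
Steady-state peak Cmax,ss = C₀·R ≈ 8.262 × 2.5094 ≈ 20.733 mg/L.
One interval later, Cmin,ss = Cmax,ss·e^(−kτ) ≈ 20.733 × 0.6015 ≈ 12.471 mg/L.
Trough 12.5 mg/L vs MEC 8 mg/L: adequate.

12.5 mg/L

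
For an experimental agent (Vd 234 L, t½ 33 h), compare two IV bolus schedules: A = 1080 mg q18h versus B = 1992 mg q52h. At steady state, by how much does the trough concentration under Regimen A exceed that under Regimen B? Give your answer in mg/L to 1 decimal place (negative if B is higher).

5.7 mg/L

Regimen A: f = (1/2)^(18/33) ≈ 0.6852; Cmin,ss = (1080/234)·f/(1−f) ≈ 10.046 mg/L.
Regimen B: f = (1/2)^(52/33) ≈ 0.3355; Cmin,ss = (1992/234)·f/(1−f) ≈ 4.298 mg/L.
Difference ≈ 10.046 − 4.298 ≈ 5.748 mg/L.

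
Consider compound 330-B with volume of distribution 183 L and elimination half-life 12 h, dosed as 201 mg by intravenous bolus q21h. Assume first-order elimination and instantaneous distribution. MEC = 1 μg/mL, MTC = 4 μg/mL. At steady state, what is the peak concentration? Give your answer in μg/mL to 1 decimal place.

1.6 μg/mL

k = ln2/t½ = ln2/12 ≈ 0.057762 h⁻¹; fraction remaining f = e^(−kτ) = e^(−0.057762×21) ≈ 0.2973.
At steady state, accumulation factor R = 1/(1 − e^(−kτ)) ≈ 1.4231.
Each bolus raises the concentration by D/Vd = 201/183 ≈ 1.098 μg/mL.
Steady-state peak Cmax,ss = C₀·R ≈ 1.098 × 1.4231 ≈ 1.563 μg/mL.
Peak 1.6 μg/mL vs MTC 4 μg/mL: below toxic threshold.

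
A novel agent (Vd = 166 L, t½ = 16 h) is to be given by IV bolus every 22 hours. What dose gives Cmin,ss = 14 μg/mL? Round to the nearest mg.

3704 mg

τ/t½ = 22/16 ≈ 1.375, so f = (1/2)^(22/16) ≈ 0.385553.
Cmin,ss = (D/Vd)·f/(1−f), so D = Cmin,ss·Vd·(1−f)/f.
D = 14 × 166 × (1−f)/f ≈ 14 × 166 × 1.59368 ≈ 3703.71 mg.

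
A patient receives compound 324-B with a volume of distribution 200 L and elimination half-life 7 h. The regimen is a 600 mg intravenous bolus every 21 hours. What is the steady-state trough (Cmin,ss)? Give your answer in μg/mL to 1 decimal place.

τ = 21 h = 3 half-lives, so f = (1/2)^3 = 0.125.
At steady state, R = 1/(1 − 0.125) = 8/7.
Single-dose peak C₀ = D/Vd = 600/200 = 3 μg/mL.
Steady-state peak Cmax,ss = C₀·R = 3 × 8/7 ≈ 3.429 μg/mL.
Steady-state trough Cmin,ss = Cmax,ss·f ≈ 3.429 × 0.125 ≈ 0.429 μg/mL.

0.4 μg/mL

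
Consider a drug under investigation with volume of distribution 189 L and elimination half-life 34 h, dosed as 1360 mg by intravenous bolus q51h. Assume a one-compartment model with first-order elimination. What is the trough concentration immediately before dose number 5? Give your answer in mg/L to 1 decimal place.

3.9 mg/L

f = (1/2)^(τ/t½) = (1/2)^(51/34) ≈ 0.3536.
C₀ = D/Vd = 1360/189 ≈ 7.196 mg/L.
Before the 5th dose, 4 doses have been given. Superposition: Cmin = C₀·(f + f² + … + f^4).
≈ 7.196 × (0.3536 + 0.1250 + 0.0442 + 0.0156) ≈ 7.196 × 0.5384 ≈ 3.874 mg/L.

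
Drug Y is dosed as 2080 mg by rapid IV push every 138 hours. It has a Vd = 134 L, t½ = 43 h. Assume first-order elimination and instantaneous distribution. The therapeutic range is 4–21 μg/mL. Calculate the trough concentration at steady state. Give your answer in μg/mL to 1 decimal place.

τ/t½ = 138/43 ≈ 3.2093, so fraction remaining f = (1/2)^(138/43) ≈ 0.1081.
Single-dose peak C₀ = D/Vd = 2080/134 ≈ 15.522 μg/mL.
Steady-state trough Cmin,ss = C₀·f/(1−f) ≈ 15.522 × 0.1081/0.8919 ≈ 1.881 μg/mL.
Trough 1.9 μg/mL vs MEC 4 μg/mL: subtherapeutic.

1.9 μg/mL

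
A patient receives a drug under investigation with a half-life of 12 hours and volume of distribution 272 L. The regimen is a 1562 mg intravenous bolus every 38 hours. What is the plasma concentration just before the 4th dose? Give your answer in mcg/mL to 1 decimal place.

0.7 mcg/mL

f = (1/2)^(τ/t½) = (1/2)^(38/12) ≈ 0.1114.
C₀ = D/Vd = 1562/272 ≈ 5.743 mcg/mL.
Before the 4th dose, 3 doses have been given. Superposition: Cmin = C₀·(f + f² + … + f^3).
≈ 5.743 × (0.1114 + 0.0124 + 0.0014) ≈ 5.743 × 0.1252 ≈ 0.719 mcg/mL.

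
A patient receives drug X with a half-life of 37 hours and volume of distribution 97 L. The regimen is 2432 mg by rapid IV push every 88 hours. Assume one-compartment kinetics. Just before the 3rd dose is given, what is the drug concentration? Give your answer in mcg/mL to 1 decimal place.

5.7 mcg/mL

f = (1/2)^(τ/t½) = (1/2)^(88/37) ≈ 0.1923.
C₀ = D/Vd = 2432/97 ≈ 25.072 mcg/mL.
Before the 3rd dose, 2 doses have been given. Superposition: Cmin = C₀·(f + f²).
≈ 25.072 × (0.1923 + 0.0370) ≈ 25.072 × 0.2293 ≈ 5.749 mcg/mL.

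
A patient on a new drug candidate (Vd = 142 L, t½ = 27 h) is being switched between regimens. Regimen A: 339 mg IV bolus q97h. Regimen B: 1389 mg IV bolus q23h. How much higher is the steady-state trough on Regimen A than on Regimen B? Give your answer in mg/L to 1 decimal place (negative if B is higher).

-11.9 mg/L

Regimen A: f = (1/2)^(97/27) ≈ 0.0829; Cmin,ss = (339/142)·f/(1−f) ≈ 0.216 mg/L.
Regimen B: f = (1/2)^(23/27) ≈ 0.5541; Cmin,ss = (1389/142)·f/(1−f) ≈ 12.155 mg/L.
Difference ≈ 0.216 − 12.155 ≈ -11.939 mg/L.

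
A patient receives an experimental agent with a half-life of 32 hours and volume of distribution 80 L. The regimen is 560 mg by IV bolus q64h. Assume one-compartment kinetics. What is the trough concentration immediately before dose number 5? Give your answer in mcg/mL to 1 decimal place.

f = (1/2)^(τ/t½) = (1/2)^(64/32) ≈ 0.2500.
C₀ = D/Vd = 560/80 ≈ 7.000 mcg/mL.
Before the 5th dose, 4 doses have been given. Superposition: Cmin = C₀·(f + f² + … + f^4).
≈ 7.000 × (0.2500 + 0.0625 + 0.0156 + 0.0039) ≈ 7.000 × 0.3320 ≈ 2.324 mcg/mL.

2.3 mcg/mL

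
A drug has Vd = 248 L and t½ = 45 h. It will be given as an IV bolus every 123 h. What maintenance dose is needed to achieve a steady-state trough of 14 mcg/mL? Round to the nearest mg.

19616 mg

τ/t½ = 123/45 ≈ 2.7333, so f = (1/2)^(123/45) ≈ 0.150378.
Cmin,ss = (D/Vd)·f/(1−f), so D = Cmin,ss·Vd·(1−f)/f.
D = 14 × 248 × (1−f)/f ≈ 14 × 248 × 5.64991 ≈ 19616.49 mg.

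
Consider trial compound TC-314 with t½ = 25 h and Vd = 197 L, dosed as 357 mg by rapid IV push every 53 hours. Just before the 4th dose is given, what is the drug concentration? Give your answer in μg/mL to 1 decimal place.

0.5 μg/mL

f = (1/2)^(τ/t½) = (1/2)^(53/25) ≈ 0.2300.
C₀ = D/Vd = 357/197 ≈ 1.812 μg/mL.
Before the 4th dose, 3 doses have been given. Superposition: Cmin = C₀·(f + f² + … + f^3).
≈ 1.812 × (0.2300 + 0.0529 + 0.0122) ≈ 1.812 × 0.2951 ≈ 0.535 μg/mL.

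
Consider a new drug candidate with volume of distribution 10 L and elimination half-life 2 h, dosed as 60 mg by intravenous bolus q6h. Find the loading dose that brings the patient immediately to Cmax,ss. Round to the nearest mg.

f = (1/2)^(6/2) ≈ 0.125000; accumulation ratio R = 1/(1−f) ≈ 1.14286.
Loading dose to hit Cmax,ss on first dose: D_load = D_maint·R ≈ 60 × 1.14286 ≈ 68.57 mg.

69 mg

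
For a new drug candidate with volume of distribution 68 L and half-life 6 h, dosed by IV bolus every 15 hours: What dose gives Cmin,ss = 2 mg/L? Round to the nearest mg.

τ/t½ = 15/6 ≈ 2.5, so f = (1/2)^(15/6) ≈ 0.176777.
Cmin,ss = (D/Vd)·f/(1−f), so D = Cmin,ss·Vd·(1−f)/f.
D = 2 × 68 × (1−f)/f ≈ 2 × 68 × 4.65684 ≈ 633.33 mg.

633 mg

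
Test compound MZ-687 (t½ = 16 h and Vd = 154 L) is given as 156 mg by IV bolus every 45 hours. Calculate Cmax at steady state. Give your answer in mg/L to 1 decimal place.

1.2 mg/L

Over one 45-h interval, 45/16 ≈ 2.8125 half-lives elapse, leaving f ≈ 0.1423 of each dose.
At steady state, accumulation factor R = 1/(1 − e^(−kτ)) ≈ 1.1659.
Single-dose peak C₀ = D/Vd = 156/154 ≈ 1.013 mg/L.
Steady-state peak Cmax,ss = C₀·R ≈ 1.013 × 1.1659 ≈ 1.181 mg/L.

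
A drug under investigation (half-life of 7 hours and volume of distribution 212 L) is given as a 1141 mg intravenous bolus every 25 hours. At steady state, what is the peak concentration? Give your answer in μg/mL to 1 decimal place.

5.9 μg/mL

k = ln2/t½ = ln2/7 ≈ 0.099021 h⁻¹; fraction remaining f = e^(−kτ) = e^(−0.099021×25) ≈ 0.0841.
Accumulation ratio R = 1/(1 − f) ≈ 1/0.9159 ≈ 1.0918.
Single-dose peak C₀ = D/Vd = 1141/212 ≈ 5.382 μg/mL.
Cmax,ss = C₀/(1 − f) ≈ 5.382/0.9159 ≈ 5.876 μg/mL.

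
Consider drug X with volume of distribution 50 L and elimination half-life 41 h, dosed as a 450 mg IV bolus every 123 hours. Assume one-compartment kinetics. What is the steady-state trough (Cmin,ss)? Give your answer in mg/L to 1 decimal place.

1.3 mg/L

τ = 123 h = 3 half-lives, so f = (1/2)^3 = 0.125.
At steady state, R = 1/(1 − 0.125) = 8/7.
Single-dose peak C₀ = D/Vd = 450/50 = 9 mg/L.
Steady-state peak Cmax,ss = C₀·R = 9 × 8/7 ≈ 10.286 mg/L.
Steady-state trough Cmin,ss = Cmax,ss·f ≈ 10.286 × 0.125 ≈ 1.286 mg/L.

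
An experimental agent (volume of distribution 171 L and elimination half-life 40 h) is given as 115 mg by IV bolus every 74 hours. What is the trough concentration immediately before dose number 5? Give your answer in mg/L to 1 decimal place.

f = (1/2)^(τ/t½) = (1/2)^(74/40) ≈ 0.2774.
C₀ = D/Vd = 115/171 ≈ 0.673 mg/L.
Before the 5th dose, 4 doses have been given. Superposition: Cmin = C₀·(f + f² + … + f^4).
≈ 0.673 × (0.2774 + 0.0770 + 0.0213 + 0.0059) ≈ 0.673 × 0.3816 ≈ 0.257 mg/L.

0.3 mg/L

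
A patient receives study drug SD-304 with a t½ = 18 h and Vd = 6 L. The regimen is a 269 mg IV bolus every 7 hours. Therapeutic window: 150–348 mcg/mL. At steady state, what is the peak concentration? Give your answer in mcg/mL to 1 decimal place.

189.7 mcg/mL

k = ln2/t½ = ln2/18 ≈ 0.038508 h⁻¹; fraction remaining f = e^(−kτ) = e^(−0.038508×7) ≈ 0.7637.
At steady state, accumulation factor R = 1/(1 − e^(−kτ)) ≈ 4.2319.
Single-dose peak C₀ = D/Vd = 269/6 ≈ 44.833 mcg/mL.
Cmax,ss = C₀/(1 − f) ≈ 44.833/0.2363 ≈ 189.729 mcg/mL.
Peak 189.7 mcg/mL vs MTC 348 mcg/mL: below toxic threshold.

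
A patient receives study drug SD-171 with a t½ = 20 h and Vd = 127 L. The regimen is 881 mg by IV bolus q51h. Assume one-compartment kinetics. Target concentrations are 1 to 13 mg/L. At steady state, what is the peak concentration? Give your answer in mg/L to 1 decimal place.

8.4 mg/L

τ/t½ = 51/20 ≈ 2.55, so fraction remaining f = (1/2)^(51/20) ≈ 0.1708.
At steady state, accumulation factor R = 1/(1 − e^(−kτ)) ≈ 1.2060.
Single-dose peak C₀ = D/Vd = 881/127 ≈ 6.937 mg/L.
Steady-state peak Cmax,ss = C₀·R ≈ 6.937 × 1.2060 ≈ 8.366 mg/L.
Peak 8.4 mg/L vs MTC 13 mg/L: below toxic threshold.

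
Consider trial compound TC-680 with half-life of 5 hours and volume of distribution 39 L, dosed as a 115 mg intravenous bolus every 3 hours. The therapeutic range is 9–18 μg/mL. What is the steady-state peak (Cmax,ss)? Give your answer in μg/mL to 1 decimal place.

Over one 3-h interval, 3/5 ≈ 0.6 half-lives elapse, leaving f ≈ 0.6598 of each dose.
Accumulation ratio R = 1/(1 − f) ≈ 1/0.3402 ≈ 2.9394.
Single-dose peak C₀ = D/Vd = 115/39 ≈ 2.949 μg/mL.
Steady-state peak Cmax,ss = C₀·R ≈ 2.949 × 2.9394 ≈ 8.668 μg/mL.
Peak 8.7 μg/mL vs MTC 18 μg/mL: below toxic threshold.

8.7 μg/mL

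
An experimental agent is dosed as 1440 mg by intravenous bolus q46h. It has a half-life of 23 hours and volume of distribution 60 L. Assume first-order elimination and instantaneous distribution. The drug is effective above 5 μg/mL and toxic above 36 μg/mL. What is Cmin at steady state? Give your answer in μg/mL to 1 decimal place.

τ = 46 h = 2 half-lives, so f = (1/2)^2 = 0.25.
At steady state, R = 1/(1 − 0.25) = 4/3.
Single-dose peak C₀ = D/Vd = 1440/60 = 24 μg/mL.
Steady-state peak Cmax,ss = C₀·R = 24 × 4/3 ≈ 32.000 μg/mL.
Steady-state trough Cmin,ss = Cmax,ss·f ≈ 32.000 × 0.25 ≈ 8.000 μg/mL.
Trough 8.0 μg/mL vs MEC 5 μg/mL: adequate.

8.0 μg/mL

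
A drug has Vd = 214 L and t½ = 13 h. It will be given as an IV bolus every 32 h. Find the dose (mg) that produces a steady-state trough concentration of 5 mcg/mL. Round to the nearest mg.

4824 mg

τ/t½ = 32/13 ≈ 2.4615, so f = (1/2)^(32/13) ≈ 0.181553.
Cmin,ss = (D/Vd)·f/(1−f), so D = Cmin,ss·Vd·(1−f)/f.
D = 5 × 214 × (1−f)/f ≈ 5 × 214 × 4.50803 ≈ 4823.59 mg.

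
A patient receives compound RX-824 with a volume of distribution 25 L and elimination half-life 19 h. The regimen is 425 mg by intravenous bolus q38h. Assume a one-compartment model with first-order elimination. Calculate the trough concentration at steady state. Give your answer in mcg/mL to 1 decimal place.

τ = 38 h = 2 half-lives, so f = (1/2)^2 = 0.25.
At steady state, R = 1/(1 − 0.25) = 4/3.
Single-dose peak C₀ = D/Vd = 425/25 = 17 mcg/mL.
Steady-state peak Cmax,ss = C₀·R = 17 × 4/3 ≈ 22.667 mcg/mL.
Steady-state trough Cmin,ss = Cmax,ss·f ≈ 22.667 × 0.25 ≈ 5.667 mcg/mL.

5.7 mcg/mL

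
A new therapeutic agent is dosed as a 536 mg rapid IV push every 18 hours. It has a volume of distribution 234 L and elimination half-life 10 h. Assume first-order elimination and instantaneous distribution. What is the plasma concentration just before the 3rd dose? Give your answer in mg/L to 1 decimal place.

0.8 mg/L

f = (1/2)^(τ/t½) = (1/2)^(18/10) ≈ 0.2872.
C₀ = D/Vd = 536/234 ≈ 2.291 mg/L.
Before the 3rd dose, 2 doses have been given. Superposition: Cmin = C₀·(f + f²).
≈ 2.291 × (0.2872 + 0.0825) ≈ 2.291 × 0.3697 ≈ 0.847 mg/L.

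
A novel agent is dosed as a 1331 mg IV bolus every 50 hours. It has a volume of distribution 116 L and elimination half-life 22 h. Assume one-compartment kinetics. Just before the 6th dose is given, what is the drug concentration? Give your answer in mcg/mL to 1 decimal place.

3.0 mcg/mL

f = (1/2)^(τ/t½) = (1/2)^(50/22) ≈ 0.2069.
C₀ = D/Vd = 1331/116 ≈ 11.474 mcg/mL.
Before the 6th dose, 5 doses have been given. Superposition: Cmin = C₀·(f + f² + … + f^5).
≈ 11.474 × (0.2069 + 0.0428 + 0.0089 + 0.0018 + 0.0004) ≈ 11.474 × 0.2608 ≈ 2.992 mcg/mL.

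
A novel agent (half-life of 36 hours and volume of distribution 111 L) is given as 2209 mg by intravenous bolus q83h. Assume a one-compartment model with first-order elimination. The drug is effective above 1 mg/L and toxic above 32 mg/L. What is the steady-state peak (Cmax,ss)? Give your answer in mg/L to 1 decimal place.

24.9 mg/L

τ/t½ = 83/36 ≈ 2.3056, so fraction remaining f = (1/2)^(83/36) ≈ 0.2023.
At steady state, accumulation factor R = 1/(1 − e^(−kτ)) ≈ 1.2536.
Each bolus raises the concentration by D/Vd = 2209/111 ≈ 19.901 mg/L.
Steady-state peak Cmax,ss = C₀·R ≈ 19.901 × 1.2536 ≈ 24.948 mg/L.
Peak 24.9 mg/L vs MTC 32 mg/L: below toxic threshold.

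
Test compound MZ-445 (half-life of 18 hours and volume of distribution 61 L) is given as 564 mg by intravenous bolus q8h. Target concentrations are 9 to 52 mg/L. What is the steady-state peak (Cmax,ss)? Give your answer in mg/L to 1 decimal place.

34.9 mg/L

k = ln2/t½ = ln2/18 ≈ 0.038508 h⁻¹; fraction remaining f = e^(−kτ) = e^(−0.038508×8) ≈ 0.7349.
Accumulation ratio R = 1/(1 − f) ≈ 1/0.2651 ≈ 3.7722.
Each bolus raises the concentration by D/Vd = 564/61 ≈ 9.246 mg/L.
Steady-state peak Cmax,ss = C₀·R ≈ 9.246 × 3.7722 ≈ 34.878 mg/L.
Peak 34.9 mg/L vs MTC 52 mg/L: below toxic threshold.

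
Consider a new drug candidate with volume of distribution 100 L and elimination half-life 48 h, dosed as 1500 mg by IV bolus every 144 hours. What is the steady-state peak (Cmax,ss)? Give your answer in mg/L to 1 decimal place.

17.1 mg/L

The dosing interval is 3 half-lives, so f = 2^(−3) = 0.125.
Accumulation ratio R = 1/(1 − f) = 1/0.875 = 8/7.
Single-dose peak C₀ = D/Vd = 1500/100 = 15 mg/L.
Steady-state peak Cmax,ss = C₀·R = 15 × 8/7 ≈ 17.143 mg/L.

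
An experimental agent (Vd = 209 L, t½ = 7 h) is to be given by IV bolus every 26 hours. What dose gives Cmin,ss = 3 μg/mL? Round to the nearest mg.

τ/t½ = 26/7 ≈ 3.7143, so f = (1/2)^(26/7) ≈ 0.076188.
Cmin,ss = (D/Vd)·f/(1−f), so D = Cmin,ss·Vd·(1−f)/f.
D = 3 × 209 × (1−f)/f ≈ 3 × 209 × 12.12543 ≈ 7602.64 mg.

7603 mg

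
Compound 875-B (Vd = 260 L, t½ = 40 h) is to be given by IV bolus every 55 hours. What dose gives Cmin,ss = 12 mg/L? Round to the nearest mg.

τ/t½ = 55/40 ≈ 1.375, so f = (1/2)^(55/40) ≈ 0.385553.
Cmin,ss = (D/Vd)·f/(1−f), so D = Cmin,ss·Vd·(1−f)/f.
D = 12 × 260 × (1−f)/f ≈ 12 × 260 × 1.59368 ≈ 4972.28 mg.

4972 mg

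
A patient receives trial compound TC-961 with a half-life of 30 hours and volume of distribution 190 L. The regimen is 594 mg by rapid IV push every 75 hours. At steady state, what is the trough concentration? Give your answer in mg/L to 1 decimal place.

0.7 mg/L

τ/t½ = 75/30 ≈ 2.5, so fraction remaining f = (1/2)^(75/30) ≈ 0.1768.
Accumulation ratio R = 1/(1 − f) ≈ 1/0.8232 ≈ 1.2148.
Each bolus raises the concentration by D/Vd = 594/190 ≈ 3.126 mg/L.
Steady-state peak Cmax,ss = C₀·R ≈ 3.126 × 1.2148 ≈ 3.797 mg/L.
Steady-state trough Cmin,ss = Cmax,ss·f ≈ 3.797 × 0.1768 ≈ 0.671 mg/L.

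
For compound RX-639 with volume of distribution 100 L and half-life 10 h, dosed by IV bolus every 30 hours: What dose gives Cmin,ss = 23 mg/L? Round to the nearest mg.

τ/t½ = 30/10 ≈ 3, so f = (1/2)^(30/10) ≈ 0.125000.
Cmin,ss = (D/Vd)·f/(1−f), so D = Cmin,ss·Vd·(1−f)/f.
D = 23 × 100 × (1−f)/f ≈ 23 × 100 × 7.00000 ≈ 16100.00 mg.

16100 mg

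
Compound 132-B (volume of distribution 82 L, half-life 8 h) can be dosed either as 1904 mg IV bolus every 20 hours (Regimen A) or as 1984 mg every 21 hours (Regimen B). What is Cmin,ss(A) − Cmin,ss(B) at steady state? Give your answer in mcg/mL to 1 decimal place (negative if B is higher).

Regimen A: f = (1/2)^(20/8) ≈ 0.1768; Cmin,ss = (1904/82)·f/(1−f) ≈ 4.987 mcg/mL.
Regimen B: f = (1/2)^(21/8) ≈ 0.1621; Cmin,ss = (1984/82)·f/(1−f) ≈ 4.681 mcg/mL.
Difference ≈ 4.987 − 4.681 ≈ 0.306 mcg/mL.

0.3 mcg/mL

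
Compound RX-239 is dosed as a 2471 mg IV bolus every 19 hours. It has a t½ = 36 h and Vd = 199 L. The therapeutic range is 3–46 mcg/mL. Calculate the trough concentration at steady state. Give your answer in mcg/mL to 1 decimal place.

k = ln2/t½ = ln2/36 ≈ 0.019254 h⁻¹; fraction remaining f = e^(−kτ) = e^(−0.019254×19) ≈ 0.6936.
Accumulation ratio R = 1/(1 − f) ≈ 1/0.3064 ≈ 3.2637.
Single-dose peak C₀ = D/Vd = 2471/199 ≈ 12.417 mcg/mL.
Steady-state peak Cmax,ss = C₀·R ≈ 12.417 × 3.2637 ≈ 40.525 mcg/mL.
Steady-state trough Cmin,ss = Cmax,ss·f ≈ 40.525 × 0.6936 ≈ 28.108 mcg/mL.
Trough 28.1 mcg/mL vs MEC 3 mcg/mL: adequate.

28.1 mcg/mL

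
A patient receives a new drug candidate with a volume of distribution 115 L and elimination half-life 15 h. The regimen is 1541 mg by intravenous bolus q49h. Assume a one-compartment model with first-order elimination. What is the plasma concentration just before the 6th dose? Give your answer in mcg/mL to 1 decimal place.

1.6 mcg/mL

f = (1/2)^(τ/t½) = (1/2)^(49/15) ≈ 0.1039.
C₀ = D/Vd = 1541/115 ≈ 13.400 mcg/mL.
Before the 6th dose, 5 doses have been given. Superposition: Cmin = C₀·(f + f² + … + f^5).
≈ 13.400 × (0.1039 + 0.0108 + 0.0011 + 0.0001 + 0.0000) ≈ 13.400 × 0.1159 ≈ 1.553 mcg/mL.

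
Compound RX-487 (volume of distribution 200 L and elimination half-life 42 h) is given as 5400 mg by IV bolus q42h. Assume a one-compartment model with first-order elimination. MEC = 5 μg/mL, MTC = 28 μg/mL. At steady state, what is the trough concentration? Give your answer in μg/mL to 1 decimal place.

τ = 42 h = 1 half-life, so f = (1/2)^1 = 0.5.
Accumulation ratio R = 1/(1 − f) = 1/0.5 = 2/1.
Single-dose peak C₀ = D/Vd = 5400/200 = 27 μg/mL.
Steady-state peak Cmax,ss = C₀·R = 27 × 2/1 ≈ 54.000 μg/mL.
Steady-state trough Cmin,ss = Cmax,ss·f ≈ 54.000 × 0.5 ≈ 27.000 μg/mL.
Trough 27.0 μg/mL vs MEC 5 μg/mL: adequate.

27.0 μg/mL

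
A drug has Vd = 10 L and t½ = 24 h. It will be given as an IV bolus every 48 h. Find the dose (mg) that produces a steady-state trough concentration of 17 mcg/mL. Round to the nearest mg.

510 mg

τ/t½ = 48/24 ≈ 2, so f = (1/2)^(48/24) ≈ 0.250000.
Cmin,ss = (D/Vd)·f/(1−f), so D = Cmin,ss·Vd·(1−f)/f.
D = 17 × 10 × (1−f)/f ≈ 17 × 10 × 3.00000 ≈ 510.00 mg.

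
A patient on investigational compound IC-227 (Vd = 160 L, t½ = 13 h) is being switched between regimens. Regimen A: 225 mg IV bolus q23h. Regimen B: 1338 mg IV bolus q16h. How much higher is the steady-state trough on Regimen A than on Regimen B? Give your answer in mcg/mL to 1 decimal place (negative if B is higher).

-5.6 mcg/mL

Regimen A: f = (1/2)^(23/13) ≈ 0.2934; Cmin,ss = (225/160)·f/(1−f) ≈ 0.584 mcg/mL.
Regimen B: f = (1/2)^(16/13) ≈ 0.4261; Cmin,ss = (1338/160)·f/(1−f) ≈ 6.209 mcg/mL.
Difference ≈ 0.584 − 6.209 ≈ -5.625 mcg/mL.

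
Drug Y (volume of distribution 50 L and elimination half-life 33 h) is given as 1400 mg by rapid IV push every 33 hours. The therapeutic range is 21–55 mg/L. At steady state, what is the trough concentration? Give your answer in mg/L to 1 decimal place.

The dosing interval is 1 half-life, so f = 2^(−1) = 0.5.
Accumulation ratio R = 1/(1 − f) = 1/0.5 = 2/1.
Single-dose peak C₀ = D/Vd = 1400/50 = 28 mg/L.
Steady-state peak Cmax,ss = C₀·R = 28 × 2/1 ≈ 56.000 mg/L.
Steady-state trough Cmin,ss = Cmax,ss·f ≈ 56.000 × 0.5 ≈ 28.000 mg/L.
Trough 28.0 mg/L vs MEC 21 mg/L: adequate.

28.0 mg/L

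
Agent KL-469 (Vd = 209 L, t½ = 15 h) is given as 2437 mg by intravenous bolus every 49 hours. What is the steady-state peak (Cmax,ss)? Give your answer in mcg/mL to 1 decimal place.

13.0 mcg/mL

k = ln2/t½ = ln2/15 ≈ 0.046210 h⁻¹; fraction remaining f = e^(−kτ) = e^(−0.046210×49) ≈ 0.1039.
At steady state, accumulation factor R = 1/(1 − e^(−kτ)) ≈ 1.1159.
Each bolus raises the concentration by D/Vd = 2437/209 ≈ 11.660 mcg/mL.
Steady-state peak Cmax,ss = C₀·R ≈ 11.660 × 1.1159 ≈ 13.011 mcg/mL.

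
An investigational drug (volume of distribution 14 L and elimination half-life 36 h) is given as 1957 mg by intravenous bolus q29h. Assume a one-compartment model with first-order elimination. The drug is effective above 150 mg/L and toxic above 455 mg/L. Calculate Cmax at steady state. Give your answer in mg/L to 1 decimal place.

τ/t½ = 29/36 ≈ 0.80556, so fraction remaining f = (1/2)^(29/36) ≈ 0.5721.
Accumulation ratio R = 1/(1 − f) ≈ 1/0.4279 ≈ 2.3370.
Each bolus raises the concentration by D/Vd = 1957/14 ≈ 139.786 mg/L.
Cmax,ss = C₀/(1 − f) ≈ 139.786/0.4279 ≈ 326.679 mg/L.
Peak 326.7 mg/L vs MTC 455 mg/L: below toxic threshold.

326.7 mg/L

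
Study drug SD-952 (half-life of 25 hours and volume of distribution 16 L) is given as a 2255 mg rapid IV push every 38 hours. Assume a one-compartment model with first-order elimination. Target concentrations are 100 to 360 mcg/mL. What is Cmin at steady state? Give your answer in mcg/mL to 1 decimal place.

75.5 mcg/mL

k = ln2/t½ = ln2/25 ≈ 0.027726 h⁻¹; fraction remaining f = e^(−kτ) = e^(−0.027726×38) ≈ 0.3487.
At steady state, accumulation factor R = 1/(1 − e^(−kτ)) ≈ 1.5354.
Single-dose peak C₀ = D/Vd = 2255/16 ≈ 140.938 mcg/mL.
Steady-state peak Cmax,ss = C₀·R ≈ 140.938 × 1.5354 ≈ 216.396 mcg/mL.
One interval later, Cmin,ss = Cmax,ss·e^(−kτ) ≈ 216.396 × 0.3487 ≈ 75.457 mcg/mL.
Trough 75.5 mcg/mL vs MEC 100 mcg/mL: subtherapeutic.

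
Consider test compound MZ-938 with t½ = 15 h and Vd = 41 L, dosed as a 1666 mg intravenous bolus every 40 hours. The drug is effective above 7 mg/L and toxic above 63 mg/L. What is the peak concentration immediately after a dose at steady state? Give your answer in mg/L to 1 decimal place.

k = ln2/t½ = ln2/15 ≈ 0.046210 h⁻¹; fraction remaining f = e^(−kτ) = e^(−0.046210×40) ≈ 0.1575.
Accumulation ratio R = 1/(1 − f) ≈ 1/0.8425 ≈ 1.1869.
Single-dose peak C₀ = D/Vd = 1666/41 ≈ 40.634 mg/L.
Steady-state peak Cmax,ss = C₀·R ≈ 40.634 × 1.1869 ≈ 48.228 mg/L.
Peak 48.2 mg/L vs MTC 63 mg/L: below toxic threshold.

48.2 mg/L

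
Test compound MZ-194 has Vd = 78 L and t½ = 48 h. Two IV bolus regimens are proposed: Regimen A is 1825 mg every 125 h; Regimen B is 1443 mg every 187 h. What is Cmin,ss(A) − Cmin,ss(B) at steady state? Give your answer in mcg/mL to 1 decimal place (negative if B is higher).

Regimen A: f = (1/2)^(125/48) ≈ 0.1645; Cmin,ss = (1825/78)·f/(1−f) ≈ 4.607 mcg/mL.
Regimen B: f = (1/2)^(187/48) ≈ 0.0672; Cmin,ss = (1443/78)·f/(1−f) ≈ 1.333 mcg/mL.
Difference ≈ 4.607 − 1.333 ≈ 3.274 mcg/mL.

3.3 mcg/mL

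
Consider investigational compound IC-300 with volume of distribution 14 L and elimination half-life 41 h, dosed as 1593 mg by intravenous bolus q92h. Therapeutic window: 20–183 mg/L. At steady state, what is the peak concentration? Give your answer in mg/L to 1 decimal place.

144.2 mg/L

τ/t½ = 92/41 ≈ 2.2439, so fraction remaining f = (1/2)^(92/41) ≈ 0.2111.
At steady state, accumulation factor R = 1/(1 − e^(−kτ)) ≈ 1.2676.
Single-dose peak C₀ = D/Vd = 1593/14 ≈ 113.786 mg/L.
Steady-state peak Cmax,ss = C₀·R ≈ 113.786 × 1.2676 ≈ 144.235 mg/L.
Peak 144.2 mg/L vs MTC 183 mg/L: below toxic threshold.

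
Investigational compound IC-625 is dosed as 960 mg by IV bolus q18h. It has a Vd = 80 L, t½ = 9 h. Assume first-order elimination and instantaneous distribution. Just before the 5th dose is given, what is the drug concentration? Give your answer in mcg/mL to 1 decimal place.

4.0 mcg/mL

f = (1/2)^(τ/t½) = (1/2)^(18/9) ≈ 0.2500.
C₀ = D/Vd = 960/80 ≈ 12.000 mcg/mL.
Before the 5th dose, 4 doses have been given. Superposition: Cmin = C₀·(f + f² + … + f^4).
≈ 12.000 × (0.2500 + 0.0625 + 0.0156 + 0.0039) ≈ 12.000 × 0.3320 ≈ 3.984 mcg/mL.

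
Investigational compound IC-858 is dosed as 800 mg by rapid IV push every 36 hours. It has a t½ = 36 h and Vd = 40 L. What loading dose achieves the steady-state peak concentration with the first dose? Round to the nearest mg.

1600 mg

f = (1/2)^(36/36) ≈ 0.500000; accumulation ratio R = 1/(1−f) ≈ 2.00000.
Loading dose to hit Cmax,ss on first dose: D_load = D_maint·R ≈ 800 × 2.00000 ≈ 1600.00 mg.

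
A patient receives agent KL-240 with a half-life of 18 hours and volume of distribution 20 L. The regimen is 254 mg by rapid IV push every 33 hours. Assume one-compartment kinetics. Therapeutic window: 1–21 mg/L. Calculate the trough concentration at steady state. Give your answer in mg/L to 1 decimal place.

k = ln2/t½ = ln2/18 ≈ 0.038508 h⁻¹; fraction remaining f = e^(−kτ) = e^(−0.038508×33) ≈ 0.2806.
Single-dose peak C₀ = D/Vd = 254/20 ≈ 12.700 mg/L.
Steady-state trough Cmin,ss = C₀·f/(1−f) ≈ 12.700 × 0.2806/0.7194 ≈ 4.954 mg/L.
Trough 5.0 mg/L vs MEC 1 mg/L: adequate.

5.0 mg/L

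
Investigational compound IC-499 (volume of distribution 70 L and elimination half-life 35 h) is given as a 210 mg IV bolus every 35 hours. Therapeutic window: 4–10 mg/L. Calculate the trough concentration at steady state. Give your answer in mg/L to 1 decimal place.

3.0 mg/L

τ = 35 h = 1 half-life, so f = (1/2)^1 = 0.5.
At steady state, R = 1/(1 − 0.5) = 2/1.
Single-dose peak C₀ = D/Vd = 210/70 = 3 mg/L.
Steady-state peak Cmax,ss = C₀·R = 3 × 2/1 ≈ 6.000 mg/L.
Steady-state trough Cmin,ss = Cmax,ss·f ≈ 6.000 × 0.5 ≈ 3.000 mg/L.
Trough 3.0 mg/L vs MEC 4 mg/L: subtherapeutic.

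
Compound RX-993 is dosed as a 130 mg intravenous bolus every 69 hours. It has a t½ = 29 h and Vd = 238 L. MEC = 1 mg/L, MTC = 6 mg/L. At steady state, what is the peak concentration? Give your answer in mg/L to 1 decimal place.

k = ln2/t½ = ln2/29 ≈ 0.023902 h⁻¹; fraction remaining f = e^(−kτ) = e^(−0.023902×69) ≈ 0.1922.
Accumulation ratio R = 1/(1 − f) ≈ 1/0.8078 ≈ 1.2379.
Each bolus raises the concentration by D/Vd = 130/238 ≈ 0.546 mg/L.
Cmax,ss = C₀/(1 − f) ≈ 0.546/0.8078 ≈ 0.676 mg/L.
Peak 0.7 mg/L vs MTC 6 mg/L: below toxic threshold.

0.7 mg/L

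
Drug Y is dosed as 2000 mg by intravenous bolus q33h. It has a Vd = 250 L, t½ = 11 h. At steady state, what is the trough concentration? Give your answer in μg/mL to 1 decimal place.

1.1 μg/mL

The dosing interval is 3 half-lives, so f = 2^(−3) = 0.125.
Accumulation ratio R = 1/(1 − f) = 1/0.875 = 8/7.
Single-dose peak C₀ = D/Vd = 2000/250 = 8 μg/mL.
Steady-state peak Cmax,ss = C₀·R = 8 × 8/7 ≈ 9.143 μg/mL.
Steady-state trough Cmin,ss = Cmax,ss·f ≈ 9.143 × 0.125 ≈ 1.143 μg/mL.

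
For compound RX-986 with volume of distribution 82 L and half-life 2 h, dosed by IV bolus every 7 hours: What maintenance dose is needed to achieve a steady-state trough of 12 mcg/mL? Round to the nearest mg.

τ/t½ = 7/2 ≈ 3.5, so f = (1/2)^(7/2) ≈ 0.088388.
Cmin,ss = (D/Vd)·f/(1−f), so D = Cmin,ss·Vd·(1−f)/f.
D = 12 × 82 × (1−f)/f ≈ 12 × 82 × 10.31375 ≈ 10148.73 mg.

10149 mg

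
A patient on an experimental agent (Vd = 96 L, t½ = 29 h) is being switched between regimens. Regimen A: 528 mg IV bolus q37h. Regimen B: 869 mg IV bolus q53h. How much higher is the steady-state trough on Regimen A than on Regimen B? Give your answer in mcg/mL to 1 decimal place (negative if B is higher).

0.3 mcg/mL

Regimen A: f = (1/2)^(37/29) ≈ 0.4130; Cmin,ss = (528/96)·f/(1−f) ≈ 3.870 mcg/mL.
Regimen B: f = (1/2)^(53/29) ≈ 0.2817; Cmin,ss = (869/96)·f/(1−f) ≈ 3.550 mcg/mL.
Difference ≈ 3.870 − 3.550 ≈ 0.320 mcg/mL.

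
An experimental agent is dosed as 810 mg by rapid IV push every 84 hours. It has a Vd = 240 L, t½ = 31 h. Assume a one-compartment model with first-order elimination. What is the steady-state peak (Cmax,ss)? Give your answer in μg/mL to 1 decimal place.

Over one 84-h interval, 84/31 ≈ 2.7097 half-lives elapse, leaving f ≈ 0.1529 of each dose.
At steady state, accumulation factor R = 1/(1 − e^(−kτ)) ≈ 1.1805.
Single-dose peak C₀ = D/Vd = 810/240 ≈ 3.375 μg/mL.
Cmax,ss = C₀/(1 − f) ≈ 3.375/0.8471 ≈ 3.984 μg/mL.

4.0 μg/mL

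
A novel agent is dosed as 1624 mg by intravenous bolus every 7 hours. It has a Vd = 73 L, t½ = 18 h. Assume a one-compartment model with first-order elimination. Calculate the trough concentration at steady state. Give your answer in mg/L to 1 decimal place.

Over one 7-h interval, 7/18 ≈ 0.38889 half-lives elapse, leaving f ≈ 0.7637 of each dose.
Accumulation ratio R = 1/(1 − f) ≈ 1/0.2363 ≈ 4.2319.
Each bolus raises the concentration by D/Vd = 1624/73 ≈ 22.247 mg/L.
Steady-state peak Cmax,ss = C₀·R ≈ 22.247 × 4.2319 ≈ 94.147 mg/L.
One interval later, Cmin,ss = Cmax,ss·e^(−kτ) ≈ 94.147 × 0.7637 ≈ 71.900 mg/L.

71.9 mg/L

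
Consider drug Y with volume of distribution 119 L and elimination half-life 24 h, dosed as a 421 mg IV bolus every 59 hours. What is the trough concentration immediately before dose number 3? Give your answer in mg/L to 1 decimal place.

f = (1/2)^(τ/t½) = (1/2)^(59/24) ≈ 0.1820.
C₀ = D/Vd = 421/119 ≈ 3.538 mg/L.
Before the 3rd dose, 2 doses have been given. Superposition: Cmin = C₀·(f + f²).
≈ 3.538 × (0.1820 + 0.0331) ≈ 3.538 × 0.2151 ≈ 0.761 mg/L.

0.8 mg/L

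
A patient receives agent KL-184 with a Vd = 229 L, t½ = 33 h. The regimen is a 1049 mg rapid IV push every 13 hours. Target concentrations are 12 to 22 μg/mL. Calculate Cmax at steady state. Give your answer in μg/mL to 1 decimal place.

19.2 μg/mL

Over one 13-h interval, 13/33 ≈ 0.39394 half-lives elapse, leaving f ≈ 0.7610 of each dose.
At steady state, accumulation factor R = 1/(1 − e^(−kτ)) ≈ 4.1841.
Single-dose peak C₀ = D/Vd = 1049/229 ≈ 4.581 μg/mL.
Steady-state peak Cmax,ss = C₀·R ≈ 4.581 × 4.1841 ≈ 19.167 μg/mL.
Peak 19.2 μg/mL vs MTC 22 μg/mL: below toxic threshold.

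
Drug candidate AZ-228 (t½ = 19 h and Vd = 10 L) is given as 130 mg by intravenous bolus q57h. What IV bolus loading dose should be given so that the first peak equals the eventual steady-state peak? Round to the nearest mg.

149 mg

f = (1/2)^(57/19) ≈ 0.125000; accumulation ratio R = 1/(1−f) ≈ 1.14286.
Loading dose to hit Cmax,ss on first dose: D_load = D_maint·R ≈ 130 × 1.14286 ≈ 148.57 mg.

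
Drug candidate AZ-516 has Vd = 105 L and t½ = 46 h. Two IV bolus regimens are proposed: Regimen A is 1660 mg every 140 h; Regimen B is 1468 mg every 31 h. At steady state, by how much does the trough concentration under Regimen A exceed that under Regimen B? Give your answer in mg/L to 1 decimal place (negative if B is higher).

-21.3 mg/L

Regimen A: f = (1/2)^(140/46) ≈ 0.1213; Cmin,ss = (1660/105)·f/(1−f) ≈ 2.182 mg/L.
Regimen B: f = (1/2)^(31/46) ≈ 0.6268; Cmin,ss = (1468/105)·f/(1−f) ≈ 23.481 mg/L.
Difference ≈ 2.182 − 23.481 ≈ -21.299 mg/L.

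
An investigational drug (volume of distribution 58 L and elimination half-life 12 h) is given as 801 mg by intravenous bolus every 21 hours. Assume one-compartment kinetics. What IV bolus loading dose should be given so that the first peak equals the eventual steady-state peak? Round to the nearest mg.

1140 mg

f = (1/2)^(21/12) ≈ 0.297302; accumulation ratio R = 1/(1−f) ≈ 1.42309.
Loading dose to hit Cmax,ss on first dose: D_load = D_maint·R ≈ 801 × 1.42309 ≈ 1139.90 mg.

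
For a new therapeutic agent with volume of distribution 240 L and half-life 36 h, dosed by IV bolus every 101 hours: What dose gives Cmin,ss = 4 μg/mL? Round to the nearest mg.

5752 mg

τ/t½ = 101/36 ≈ 2.8056, so f = (1/2)^(101/36) ≈ 0.143035.
Cmin,ss = (D/Vd)·f/(1−f), so D = Cmin,ss·Vd·(1−f)/f.
D = 4 × 240 × (1−f)/f ≈ 4 × 240 × 5.99130 ≈ 5751.65 mg.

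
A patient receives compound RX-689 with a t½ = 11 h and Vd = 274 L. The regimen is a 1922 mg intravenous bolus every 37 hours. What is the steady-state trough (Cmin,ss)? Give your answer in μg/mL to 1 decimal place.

0.8 μg/mL

τ/t½ = 37/11 ≈ 3.3636, so fraction remaining f = (1/2)^(37/11) ≈ 0.0972.
At steady state, accumulation factor R = 1/(1 − e^(−kτ)) ≈ 1.1077.
Single-dose peak C₀ = D/Vd = 1922/274 ≈ 7.015 μg/mL.
Steady-state peak Cmax,ss = C₀·R ≈ 7.015 × 1.1077 ≈ 7.771 μg/mL.
Steady-state trough Cmin,ss = Cmax,ss·f ≈ 7.771 × 0.0972 ≈ 0.755 μg/mL.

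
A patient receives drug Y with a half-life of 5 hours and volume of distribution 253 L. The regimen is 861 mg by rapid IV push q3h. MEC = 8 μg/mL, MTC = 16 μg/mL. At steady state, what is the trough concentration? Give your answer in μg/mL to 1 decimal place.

k = ln2/t½ = ln2/5 ≈ 0.138629 h⁻¹; fraction remaining f = e^(−kτ) = e^(−0.138629×3) ≈ 0.6598.
Accumulation ratio R = 1/(1 − f) ≈ 1/0.3402 ≈ 2.9394.
Single-dose peak C₀ = D/Vd = 861/253 ≈ 3.403 μg/mL.
Steady-state peak Cmax,ss = C₀·R ≈ 3.403 × 2.9394 ≈ 10.003 μg/mL.
Steady-state trough Cmin,ss = Cmax,ss·f ≈ 10.003 × 0.6598 ≈ 6.600 μg/mL.
Trough 6.6 μg/mL vs MEC 8 μg/mL: subtherapeutic.

6.6 μg/mL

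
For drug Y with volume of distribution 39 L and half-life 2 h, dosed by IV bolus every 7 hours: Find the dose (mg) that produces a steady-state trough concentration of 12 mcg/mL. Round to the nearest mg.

τ/t½ = 7/2 ≈ 3.5, so f = (1/2)^(7/2) ≈ 0.088388.
Cmin,ss = (D/Vd)·f/(1−f), so D = Cmin,ss·Vd·(1−f)/f.
D = 12 × 39 × (1−f)/f ≈ 12 × 39 × 10.31375 ≈ 4826.84 mg.

4827 mg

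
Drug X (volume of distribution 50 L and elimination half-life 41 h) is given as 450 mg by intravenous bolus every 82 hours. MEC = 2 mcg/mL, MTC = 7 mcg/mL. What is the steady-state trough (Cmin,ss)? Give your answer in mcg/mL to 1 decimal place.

3.0 mcg/mL

The dosing interval is 2 half-lives, so f = 2^(−2) = 0.25.
At steady state, R = 1/(1 − 0.25) = 4/3.
Single-dose peak C₀ = D/Vd = 450/50 = 9 mcg/mL.
Steady-state peak Cmax,ss = C₀·R = 9 × 4/3 ≈ 12.000 mcg/mL.
Steady-state trough Cmin,ss = Cmax,ss·f ≈ 12.000 × 0.25 ≈ 3.000 mcg/mL.
Trough 3.0 mcg/mL vs MEC 2 mcg/mL: adequate.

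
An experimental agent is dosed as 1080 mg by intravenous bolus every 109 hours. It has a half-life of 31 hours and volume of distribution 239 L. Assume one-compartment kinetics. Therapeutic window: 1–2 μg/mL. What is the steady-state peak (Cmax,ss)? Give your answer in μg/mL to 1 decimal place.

τ/t½ = 109/31 ≈ 3.5161, so fraction remaining f = (1/2)^(109/31) ≈ 0.0874.
At steady state, accumulation factor R = 1/(1 − e^(−kτ)) ≈ 1.0958.
Single-dose peak C₀ = D/Vd = 1080/239 ≈ 4.519 μg/mL.
Steady-state peak Cmax,ss = C₀·R ≈ 4.519 × 1.0958 ≈ 4.952 μg/mL.
Peak 5.0 μg/mL vs MTC 2 μg/mL: exceeds toxic threshold.

5.0 μg/mL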